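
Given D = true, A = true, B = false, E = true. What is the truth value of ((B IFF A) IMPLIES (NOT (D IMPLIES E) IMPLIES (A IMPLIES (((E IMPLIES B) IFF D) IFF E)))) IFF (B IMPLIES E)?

true

Substituting D=true, A=true, B=false, E=true:
B IFF A = false IFF true = false
D IMPLIES E = true IMPLIES true = true
NOT (D IMPLIES E) = NOT true = false
E IMPLIES B = true IMPLIES false = false
(E IMPLIES B) IFF D = false IFF true = false
((E IMPLIES B) IFF D) IFF E = false IFF true = false
A IMPLIES (((E IMPLIES B) IFF D) IFF E) = true IMPLIES false = false
NOT (D IMPLIES E) IMPLIES (A IMPLIES (((E IMPLIES B) IFF D) IFF E)) = false IMPLIES false = true
(B IFF A) IMPLIES (NOT (D IMPLIES E) IMPLIES (A IMPLIES (((E IMPLIES B) IFF D) IFF E))) = false IMPLIES true = true
B IMPLIES E = false IMPLIES true = true
((B IFF A) IMPLIES (NOT (D IMPLIES E) IMPLIES (A IMPLIES (((E IMPLIES B) IFF D) IFF E)))) IFF (B IMPLIES E) = true IFF true = true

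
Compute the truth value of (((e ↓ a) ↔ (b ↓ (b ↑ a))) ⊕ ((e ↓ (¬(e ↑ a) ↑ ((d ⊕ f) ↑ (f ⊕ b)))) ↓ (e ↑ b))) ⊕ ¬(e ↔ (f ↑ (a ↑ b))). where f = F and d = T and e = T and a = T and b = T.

F

e ↓ a = T ↓ T = F
b ↑ a = T ↑ T = F
b ↓ (b ↑ a) = T ↓ F = F
(e ↓ a) ↔ (b ↓ (b ↑ a)) = F ↔ F = T
e ↑ a = T ↑ T = F
¬(e ↑ a) = ¬F = T
d ⊕ f = T ⊕ F = T
f ⊕ b = F ⊕ T = T
(d ⊕ f) ↑ (f ⊕ b) = T ↑ T = F
¬(e ↑ a) ↑ ((d ⊕ f) ↑ (f ⊕ b)) = T ↑ F = T
e ↓ (¬(e ↑ a) ↑ ((d ⊕ f) ↑ (f ⊕ b))) = T ↓ T = F
e ↑ b = T ↑ T = F
(e ↓ (¬(e ↑ a) ↑ ((d ⊕ f) ↑ (f ⊕ b)))) ↓ (e ↑ b) = F ↓ F = T
((e ↓ a) ↔ (b ↓ (b ↑ a))) ⊕ ((e ↓ (¬(e ↑ a) ↑ ((d ⊕ f) ↑ (f ⊕ b)))) ↓ (e ↑ b)) = T ⊕ T = F
a ↑ b = T ↑ T = F
f ↑ (a ↑ b) = F ↑ F = T
e ↔ (f ↑ (a ↑ b)) = T ↔ T = T
¬(e ↔ (f ↑ (a ↑ b))) = ¬T = F
(((e ↓ a) ↔ (b ↓ (b ↑ a))) ⊕ ((e ↓ (¬(e ↑ a) ↑ ((d ⊕ f) ↑ (f ⊕ b)))) ↓ (e ↑ b))) ⊕ ¬(e ↔ (f ↑ (a ↑ b))) = F ⊕ F = F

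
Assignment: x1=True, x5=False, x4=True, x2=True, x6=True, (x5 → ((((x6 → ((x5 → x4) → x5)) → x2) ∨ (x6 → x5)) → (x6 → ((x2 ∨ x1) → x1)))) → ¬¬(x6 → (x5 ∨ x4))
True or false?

x5 → x4 = False → True = True
(x5 → x4) → x5 = True → False = False
x6 → ((x5 → x4) → x5) = True → False = False
(x6 → ((x5 → x4) → x5)) → x2 = False → True = True
x6 → x5 = True → False = False
((x6 → ((x5 → x4) → x5)) → x2) ∨ (x6 → x5) = True ∨ False = True
x2 ∨ x1 = True ∨ True = True
(x2 ∨ x1) → x1 = True → True = True
x6 → ((x2 ∨ x1) → x1) = True → True = True
(((x6 → ((x5 → x4) → x5)) → x2) ∨ (x6 → x5)) → (x6 → ((x2 ∨ x1) → x1)) = True → True = True
x5 → ((((x6 → ((x5 → x4) → x5)) → x2) ∨ (x6 → x5)) → (x6 → ((x2 ∨ x1) → x1))) = False → True = True
x5 ∨ x4 = False ∨ True = True
x6 → (x5 ∨ x4) = True → True = True
¬(x6 → (x5 ∨ x4)) = ¬True = False
¬¬(x6 → (x5 ∨ x4)) = ¬False = True
(x5 → ((((x6 → ((x5 → x4) → x5)) → x2) ∨ (x6 → x5)) → (x6 → ((x2 ∨ x1) → x1)))) → ¬¬(x6 → (x5 ∨ x4)) = True → True = True

True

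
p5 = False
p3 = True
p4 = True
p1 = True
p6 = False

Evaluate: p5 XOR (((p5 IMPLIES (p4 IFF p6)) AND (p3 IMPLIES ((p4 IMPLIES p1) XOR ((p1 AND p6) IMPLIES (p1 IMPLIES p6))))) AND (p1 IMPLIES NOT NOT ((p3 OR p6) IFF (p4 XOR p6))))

p4 IFF p6 = True IFF False = False
p5 IMPLIES (p4 IFF p6) = False IMPLIES False = True
p4 IMPLIES p1 = True IMPLIES True = True
p1 AND p6 = True AND False = False
p1 IMPLIES p6 = True IMPLIES False = False
(p1 AND p6) IMPLIES (p1 IMPLIES p6) = False IMPLIES False = True
(p4 IMPLIES p1) XOR ((p1 AND p6) IMPLIES (p1 IMPLIES p6)) = True XOR True = False
p3 IMPLIES ((p4 IMPLIES p1) XOR ((p1 AND p6) IMPLIES (p1 IMPLIES p6))) = True IMPLIES False = False
(p5 IMPLIES (p4 IFF p6)) AND (p3 IMPLIES ((p4 IMPLIES p1) XOR ((p1 AND p6) IMPLIES (p1 IMPLIES p6)))) = True AND False = False
p3 OR p6 = True OR False = True
p4 XOR p6 = True XOR False = True
(p3 OR p6) IFF (p4 XOR p6) = True IFF True = True
NOT ((p3 OR p6) IFF (p4 XOR p6)) = NOT True = False
NOT NOT ((p3 OR p6) IFF (p4 XOR p6)) = NOT False = True
p1 IMPLIES NOT NOT ((p3 OR p6) IFF (p4 XOR p6)) = True IMPLIES True = True
((p5 IMPLIES (p4 IFF p6)) AND (p3 IMPLIES ((p4 IMPLIES p1) XOR ((p1 AND p6) IMPLIES (p1 IMPLIES p6))))) AND (p1 IMPLIES NOT NOT ((p3 OR p6) IFF (p4 XOR p6))) = False AND True = False
p5 XOR (((p5 IMPLIES (p4 IFF p6)) AND (p3 IMPLIES ((p4 IMPLIES p1) XOR ((p1 AND p6) IMPLIES (p1 IMPLIES p6))))) AND (p1 IMPLIES NOT NOT ((p3 OR p6) IFF (p4 XOR p6)))) = False XOR False = False

False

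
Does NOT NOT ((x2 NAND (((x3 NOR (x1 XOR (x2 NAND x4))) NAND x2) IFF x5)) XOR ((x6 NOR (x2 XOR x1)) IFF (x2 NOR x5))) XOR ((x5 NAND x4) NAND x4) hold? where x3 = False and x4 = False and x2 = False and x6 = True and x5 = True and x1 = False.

True

Substituting x3=False, x4=False, x2=False, x6=True, x5=True, x1=False:
x2 NAND x4 = False NAND False = True
x1 XOR (x2 NAND x4) = False XOR True = True
x3 NOR (x1 XOR (x2 NAND x4)) = False NOR True = False
(x3 NOR (x1 XOR (x2 NAND x4))) NAND x2 = False NAND False = True
((x3 NOR (x1 XOR (x2 NAND x4))) NAND x2) IFF x5 = True IFF True = True
x2 NAND (((x3 NOR (x1 XOR (x2 NAND x4))) NAND x2) IFF x5) = False NAND True = True
x2 XOR x1 = False XOR False = False
x6 NOR (x2 XOR x1) = True NOR False = False
x2 NOR x5 = False NOR True = False
(x6 NOR (x2 XOR x1)) IFF (x2 NOR x5) = False IFF False = True
(x2 NAND (((x3 NOR (x1 XOR (x2 NAND x4))) NAND x2) IFF x5)) XOR ((x6 NOR (x2 XOR x1)) IFF (x2 NOR x5)) = True XOR True = False
NOT ((x2 NAND (((x3 NOR (x1 XOR (x2 NAND x4))) NAND x2) IFF x5)) XOR ((x6 NOR (x2 XOR x1)) IFF (x2 NOR x5))) = NOT False = True
NOT NOT ((x2 NAND (((x3 NOR (x1 XOR (x2 NAND x4))) NAND x2) IFF x5)) XOR ((x6 NOR (x2 XOR x1)) IFF (x2 NOR x5))) = NOT True = False
x5 NAND x4 = True NAND False = True
(x5 NAND x4) NAND x4 = True NAND False = True
NOT NOT ((x2 NAND (((x3 NOR (x1 XOR (x2 NAND x4))) NAND x2) IFF x5)) XOR ((x6 NOR (x2 XOR x1)) IFF (x2 NOR x5))) XOR ((x5 NAND x4) NAND x4) = False XOR True = True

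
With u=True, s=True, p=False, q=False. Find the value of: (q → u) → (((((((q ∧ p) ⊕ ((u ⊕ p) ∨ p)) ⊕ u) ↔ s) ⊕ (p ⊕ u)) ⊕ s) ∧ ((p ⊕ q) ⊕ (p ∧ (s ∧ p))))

False

q → u = False → True = True
q ∧ p = False ∧ False = False
u ⊕ p = True ⊕ False = True
(u ⊕ p) ∨ p = True ∨ False = True
(q ∧ p) ⊕ ((u ⊕ p) ∨ p) = False ⊕ True = True
((q ∧ p) ⊕ ((u ⊕ p) ∨ p)) ⊕ u = True ⊕ True = False
(((q ∧ p) ⊕ ((u ⊕ p) ∨ p)) ⊕ u) ↔ s = False ↔ True = False
p ⊕ u = False ⊕ True = True
((((q ∧ p) ⊕ ((u ⊕ p) ∨ p)) ⊕ u) ↔ s) ⊕ (p ⊕ u) = False ⊕ True = True
(((((q ∧ p) ⊕ ((u ⊕ p) ∨ p)) ⊕ u) ↔ s) ⊕ (p ⊕ u)) ⊕ s = True ⊕ True = False
p ⊕ q = False ⊕ False = False
s ∧ p = True ∧ False = False
p ∧ (s ∧ p) = False ∧ False = False
(p ⊕ q) ⊕ (p ∧ (s ∧ p)) = False ⊕ False = False
((((((q ∧ p) ⊕ ((u ⊕ p) ∨ p)) ⊕ u) ↔ s) ⊕ (p ⊕ u)) ⊕ s) ∧ ((p ⊕ q) ⊕ (p ∧ (s ∧ p))) = False ∧ False = False
(q → u) → (((((((q ∧ p) ⊕ ((u ⊕ p) ∨ p)) ⊕ u) ↔ s) ⊕ (p ⊕ u)) ⊕ s) ∧ ((p ⊕ q) ⊕ (p ∧ (s ∧ p)))) = True → False = False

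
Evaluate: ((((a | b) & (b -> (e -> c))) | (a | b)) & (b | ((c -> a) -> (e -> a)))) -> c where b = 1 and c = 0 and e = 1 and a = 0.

0

a | b = 0 | 1 = 1
e -> c = 1 -> 0 = 0
b -> (e -> c) = 1 -> 0 = 0
(a | b) & (b -> (e -> c)) = 1 & 0 = 0
a | b = 0 | 1 = 1
((a | b) & (b -> (e -> c))) | (a | b) = 0 | 1 = 1
c -> a = 0 -> 0 = 1
e -> a = 1 -> 0 = 0
(c -> a) -> (e -> a) = 1 -> 0 = 0
b | ((c -> a) -> (e -> a)) = 1 | 0 = 1
(((a | b) & (b -> (e -> c))) | (a | b)) & (b | ((c -> a) -> (e -> a))) = 1 & 1 = 1
((((a | b) & (b -> (e -> c))) | (a | b)) & (b | ((c -> a) -> (e -> a)))) -> c = 1 -> 0 = 0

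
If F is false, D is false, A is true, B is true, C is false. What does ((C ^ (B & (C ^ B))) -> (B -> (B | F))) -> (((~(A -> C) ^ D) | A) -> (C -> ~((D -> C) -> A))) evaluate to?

1

C ^ B = 0 ^ 1 = 1
B & (C ^ B) = 1 & 1 = 1
C ^ (B & (C ^ B)) = 0 ^ 1 = 1
B | F = 1 | 0 = 1
B -> (B | F) = 1 -> 1 = 1
(C ^ (B & (C ^ B))) -> (B -> (B | F)) = 1 -> 1 = 1
A -> C = 1 -> 0 = 0
~(A -> C) = ~0 = 1
~(A -> C) ^ D = 1 ^ 0 = 1
(~(A -> C) ^ D) | A = 1 | 1 = 1
D -> C = 0 -> 0 = 1
(D -> C) -> A = 1 -> 1 = 1
~((D -> C) -> A) = ~1 = 0
C -> ~((D -> C) -> A) = 0 -> 0 = 1
((~(A -> C) ^ D) | A) -> (C -> ~((D -> C) -> A)) = 1 -> 1 = 1
((C ^ (B & (C ^ B))) -> (B -> (B | F))) -> (((~(A -> C) ^ D) | A) -> (C -> ~((D -> C) -> A))) = 1 -> 1 = 1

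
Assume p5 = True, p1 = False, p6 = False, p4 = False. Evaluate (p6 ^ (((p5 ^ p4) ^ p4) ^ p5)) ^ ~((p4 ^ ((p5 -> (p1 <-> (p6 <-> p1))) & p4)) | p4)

Substituting p5=True, p1=False, p6=False, p4=False:
p5 ^ p4 = True ^ False = True
(p5 ^ p4) ^ p4 = True ^ False = True
((p5 ^ p4) ^ p4) ^ p5 = True ^ True = False
p6 ^ (((p5 ^ p4) ^ p4) ^ p5) = False ^ False = False
p6 <-> p1 = False <-> False = True
p1 <-> (p6 <-> p1) = False <-> True = False
p5 -> (p1 <-> (p6 <-> p1)) = True -> False = False
(p5 -> (p1 <-> (p6 <-> p1))) & p4 = False & False = False
p4 ^ ((p5 -> (p1 <-> (p6 <-> p1))) & p4) = False ^ False = False
(p4 ^ ((p5 -> (p1 <-> (p6 <-> p1))) & p4)) | p4 = False | False = False
~((p4 ^ ((p5 -> (p1 <-> (p6 <-> p1))) & p4)) | p4) = ~False = True
(p6 ^ (((p5 ^ p4) ^ p4) ^ p5)) ^ ~((p4 ^ ((p5 -> (p1 <-> (p6 <-> p1))) & p4)) | p4) = False ^ True = True

True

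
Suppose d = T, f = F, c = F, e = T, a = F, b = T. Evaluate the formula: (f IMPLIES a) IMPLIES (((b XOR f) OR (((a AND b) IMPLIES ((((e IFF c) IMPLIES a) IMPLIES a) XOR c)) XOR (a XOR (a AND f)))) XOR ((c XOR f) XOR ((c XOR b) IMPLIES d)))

F

Substituting d=T, f=F, c=F, e=T, a=F, b=T:
f IMPLIES a = F IMPLIES F = T
b XOR f = T XOR F = T
a AND b = F AND T = F
e IFF c = T IFF F = F
(e IFF c) IMPLIES a = F IMPLIES F = T
((e IFF c) IMPLIES a) IMPLIES a = T IMPLIES F = F
(((e IFF c) IMPLIES a) IMPLIES a) XOR c = F XOR F = F
(a AND b) IMPLIES ((((e IFF c) IMPLIES a) IMPLIES a) XOR c) = F IMPLIES F = T
a AND f = F AND F = F
a XOR (a AND f) = F XOR F = F
((a AND b) IMPLIES ((((e IFF c) IMPLIES a) IMPLIES a) XOR c)) XOR (a XOR (a AND f)) = T XOR F = T
(b XOR f) OR (((a AND b) IMPLIES ((((e IFF c) IMPLIES a) IMPLIES a) XOR c)) XOR (a XOR (a AND f))) = T OR T = T
c XOR f = F XOR F = F
c XOR b = F XOR T = T
(c XOR b) IMPLIES d = T IMPLIES T = T
(c XOR f) XOR ((c XOR b) IMPLIES d) = F XOR T = T
((b XOR f) OR (((a AND b) IMPLIES ((((e IFF c) IMPLIES a) IMPLIES a) XOR c)) XOR (a XOR (a AND f)))) XOR ((c XOR f) XOR ((c XOR b) IMPLIES d)) = T XOR T = F
(f IMPLIES a) IMPLIES (((b XOR f) OR (((a AND b) IMPLIES ((((e IFF c) IMPLIES a) IMPLIES a) XOR c)) XOR (a XOR (a AND f)))) XOR ((c XOR f) XOR ((c XOR b) IMPLIES d))) = T IMPLIES F = F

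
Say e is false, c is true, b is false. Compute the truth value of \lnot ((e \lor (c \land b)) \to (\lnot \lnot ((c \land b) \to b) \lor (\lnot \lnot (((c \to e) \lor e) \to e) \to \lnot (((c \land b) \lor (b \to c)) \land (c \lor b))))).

Substituting e=F, c=T, b=F:
c \land b = T \land F = F
e \lor (c \land b) = F \lor F = F
c \land b = T \land F = F
(c \land b) \to b = F \to F = T
\lnot ((c \land b) \to b) = \lnot T = F
\lnot \lnot ((c \land b) \to b) = \lnot F = T
c \to e = T \to F = F
(c \to e) \lor e = F \lor F = F
((c \to e) \lor e) \to e = F \to F = T
\lnot (((c \to e) \lor e) \to e) = \lnot T = F
\lnot \lnot (((c \to e) \lor e) \to e) = \lnot F = T
c \land b = T \land F = F
b \to c = F \to T = T
(c \land b) \lor (b \to c) = F \lor T = T
c \lor b = T \lor F = T
((c \land b) \lor (b \to c)) \land (c \lor b) = T \land T = T
\lnot (((c \land b) \lor (b \to c)) \land (c \lor b)) = \lnot T = F
\lnot \lnot (((c \to e) \lor e) \to e) \to \lnot (((c \land b) \lor (b \to c)) \land (c \lor b)) = T \to F = F
\lnot \lnot ((c \land b) \to b) \lor (\lnot \lnot (((c \to e) \lor e) \to e) \to \lnot (((c \land b) \lor (b \to c)) \land (c \lor b))) = T \lor F = T
(e \lor (c \land b)) \to (\lnot \lnot ((c \land b) \to b) \lor (\lnot \lnot (((c \to e) \lor e) \to e) \to \lnot (((c \land b) \lor (b \to c)) \land (c \lor b)))) = F \to T = T
\lnot ((e \lor (c \land b)) \to (\lnot \lnot ((c \land b) \to b) \lor (\lnot \lnot (((c \to e) \lor e) \to e) \to \lnot (((c \land b) \lor (b \to c)) \land (c \lor b))))) = \lnot T = F

F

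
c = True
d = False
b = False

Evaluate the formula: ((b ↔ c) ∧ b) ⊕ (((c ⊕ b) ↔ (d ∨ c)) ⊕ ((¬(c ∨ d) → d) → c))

False

b ↔ c = False ↔ True = False
(b ↔ c) ∧ b = False ∧ False = False
c ⊕ b = True ⊕ False = True
d ∨ c = False ∨ True = True
(c ⊕ b) ↔ (d ∨ c) = True ↔ True = True
c ∨ d = True ∨ False = True
¬(c ∨ d) = ¬True = False
¬(c ∨ d) → d = False → False = True
(¬(c ∨ d) → d) → c = True → True = True
((c ⊕ b) ↔ (d ∨ c)) ⊕ ((¬(c ∨ d) → d) → c) = True ⊕ True = False
((b ↔ c) ∧ b) ⊕ (((c ⊕ b) ↔ (d ∨ c)) ⊕ ((¬(c ∨ d) → d) → c)) = False ⊕ False = False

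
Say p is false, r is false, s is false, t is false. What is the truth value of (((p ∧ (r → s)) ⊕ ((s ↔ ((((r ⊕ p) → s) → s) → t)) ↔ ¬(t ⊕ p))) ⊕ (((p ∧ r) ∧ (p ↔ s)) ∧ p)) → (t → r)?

T

r → s = F → F = T
p ∧ (r → s) = F ∧ T = F
r ⊕ p = F ⊕ F = F
(r ⊕ p) → s = F → F = T
((r ⊕ p) → s) → s = T → F = F
(((r ⊕ p) → s) → s) → t = F → F = T
s ↔ ((((r ⊕ p) → s) → s) → t) = F ↔ T = F
t ⊕ p = F ⊕ F = F
¬(t ⊕ p) = ¬F = T
(s ↔ ((((r ⊕ p) → s) → s) → t)) ↔ ¬(t ⊕ p) = F ↔ T = F
(p ∧ (r → s)) ⊕ ((s ↔ ((((r ⊕ p) → s) → s) → t)) ↔ ¬(t ⊕ p)) = F ⊕ F = F
p ∧ r = F ∧ F = F
p ↔ s = F ↔ F = T
(p ∧ r) ∧ (p ↔ s) = F ∧ T = F
((p ∧ r) ∧ (p ↔ s)) ∧ p = F ∧ F = F
((p ∧ (r → s)) ⊕ ((s ↔ ((((r ⊕ p) → s) → s) → t)) ↔ ¬(t ⊕ p))) ⊕ (((p ∧ r) ∧ (p ↔ s)) ∧ p) = F ⊕ F = F
t → r = F → F = T
(((p ∧ (r → s)) ⊕ ((s ↔ ((((r ⊕ p) → s) → s) → t)) ↔ ¬(t ⊕ p))) ⊕ (((p ∧ r) ∧ (p ↔ s)) ∧ p)) → (t → r) = F → T = T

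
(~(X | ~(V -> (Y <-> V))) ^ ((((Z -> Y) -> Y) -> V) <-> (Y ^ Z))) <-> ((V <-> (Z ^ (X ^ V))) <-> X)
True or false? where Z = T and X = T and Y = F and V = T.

T

Y <-> V = F <-> T = F
V -> (Y <-> V) = T -> F = F
~(V -> (Y <-> V)) = ~F = T
X | ~(V -> (Y <-> V)) = T | T = T
~(X | ~(V -> (Y <-> V))) = ~T = F
Z -> Y = T -> F = F
(Z -> Y) -> Y = F -> F = T
((Z -> Y) -> Y) -> V = T -> T = T
Y ^ Z = F ^ T = T
(((Z -> Y) -> Y) -> V) <-> (Y ^ Z) = T <-> T = T
~(X | ~(V -> (Y <-> V))) ^ ((((Z -> Y) -> Y) -> V) <-> (Y ^ Z)) = F ^ T = T
X ^ V = T ^ T = F
Z ^ (X ^ V) = T ^ F = T
V <-> (Z ^ (X ^ V)) = T <-> T = T
(V <-> (Z ^ (X ^ V))) <-> X = T <-> T = T
(~(X | ~(V -> (Y <-> V))) ^ ((((Z -> Y) -> Y) -> V) <-> (Y ^ Z))) <-> ((V <-> (Z ^ (X ^ V))) <-> X) = T <-> T = T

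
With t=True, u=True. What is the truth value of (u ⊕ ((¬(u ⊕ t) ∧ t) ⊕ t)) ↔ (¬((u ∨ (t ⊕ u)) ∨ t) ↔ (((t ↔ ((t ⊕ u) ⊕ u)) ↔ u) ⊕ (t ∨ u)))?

u ⊕ t = True ⊕ True = False
¬(u ⊕ t) = ¬False = True
¬(u ⊕ t) ∧ t = True ∧ True = True
(¬(u ⊕ t) ∧ t) ⊕ t = True ⊕ True = False
u ⊕ ((¬(u ⊕ t) ∧ t) ⊕ t) = True ⊕ False = True
t ⊕ u = True ⊕ True = False
u ∨ (t ⊕ u) = True ∨ False = True
(u ∨ (t ⊕ u)) ∨ t = True ∨ True = True
¬((u ∨ (t ⊕ u)) ∨ t) = ¬True = False
t ⊕ u = True ⊕ True = False
(t ⊕ u) ⊕ u = False ⊕ True = True
t ↔ ((t ⊕ u) ⊕ u) = True ↔ True = True
(t ↔ ((t ⊕ u) ⊕ u)) ↔ u = True ↔ True = True
t ∨ u = True ∨ True = True
((t ↔ ((t ⊕ u) ⊕ u)) ↔ u) ⊕ (t ∨ u) = True ⊕ True = False
¬((u ∨ (t ⊕ u)) ∨ t) ↔ (((t ↔ ((t ⊕ u) ⊕ u)) ↔ u) ⊕ (t ∨ u)) = False ↔ False = True
(u ⊕ ((¬(u ⊕ t) ∧ t) ⊕ t)) ↔ (¬((u ∨ (t ⊕ u)) ∨ t) ↔ (((t ↔ ((t ⊕ u) ⊕ u)) ↔ u) ⊕ (t ∨ u))) = True ↔ True = True

True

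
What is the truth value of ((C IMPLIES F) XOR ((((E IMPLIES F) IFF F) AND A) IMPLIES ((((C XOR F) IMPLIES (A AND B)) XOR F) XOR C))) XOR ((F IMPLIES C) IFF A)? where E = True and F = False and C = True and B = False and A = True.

False

Substituting E=True, F=False, C=True, B=False, A=True:
C IMPLIES F = True IMPLIES False = False
E IMPLIES F = True IMPLIES False = False
(E IMPLIES F) IFF F = False IFF False = True
((E IMPLIES F) IFF F) AND A = True AND True = True
C XOR F = True XOR False = True
A AND B = True AND False = False
(C XOR F) IMPLIES (A AND B) = True IMPLIES False = False
((C XOR F) IMPLIES (A AND B)) XOR F = False XOR False = False
(((C XOR F) IMPLIES (A AND B)) XOR F) XOR C = False XOR True = True
(((E IMPLIES F) IFF F) AND A) IMPLIES ((((C XOR F) IMPLIES (A AND B)) XOR F) XOR C) = True IMPLIES True = True
(C IMPLIES F) XOR ((((E IMPLIES F) IFF F) AND A) IMPLIES ((((C XOR F) IMPLIES (A AND B)) XOR F) XOR C)) = False XOR True = True
F IMPLIES C = False IMPLIES True = True
(F IMPLIES C) IFF A = True IFF True = True
((C IMPLIES F) XOR ((((E IMPLIES F) IFF F) AND A) IMPLIES ((((C XOR F) IMPLIES (A AND B)) XOR F) XOR C))) XOR ((F IMPLIES C) IFF A) = True XOR True = False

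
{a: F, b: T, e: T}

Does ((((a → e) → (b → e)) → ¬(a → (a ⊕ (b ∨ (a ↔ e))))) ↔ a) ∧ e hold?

Substituting a=F, b=T, e=T:
a → e = F → T = T
b → e = T → T = T
(a → e) → (b → e) = T → T = T
a ↔ e = F ↔ T = F
b ∨ (a ↔ e) = T ∨ F = T
a ⊕ (b ∨ (a ↔ e)) = F ⊕ T = T
a → (a ⊕ (b ∨ (a ↔ e))) = F → T = T
¬(a → (a ⊕ (b ∨ (a ↔ e)))) = ¬T = F
((a → e) → (b → e)) → ¬(a → (a ⊕ (b ∨ (a ↔ e)))) = T → F = F
(((a → e) → (b → e)) → ¬(a → (a ⊕ (b ∨ (a ↔ e))))) ↔ a = F ↔ F = T
((((a → e) → (b → e)) → ¬(a → (a ⊕ (b ∨ (a ↔ e))))) ↔ a) ∧ e = T ∧ T = T

T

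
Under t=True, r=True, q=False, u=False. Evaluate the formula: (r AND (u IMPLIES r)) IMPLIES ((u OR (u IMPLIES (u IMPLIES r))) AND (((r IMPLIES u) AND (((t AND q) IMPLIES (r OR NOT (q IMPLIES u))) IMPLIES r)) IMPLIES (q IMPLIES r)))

True

u IMPLIES r = False IMPLIES True = True
r AND (u IMPLIES r) = True AND True = True
u IMPLIES r = False IMPLIES True = True
u IMPLIES (u IMPLIES r) = False IMPLIES True = True
u OR (u IMPLIES (u IMPLIES r)) = False OR True = True
r IMPLIES u = True IMPLIES False = False
t AND q = True AND False = False
q IMPLIES u = False IMPLIES False = True
NOT (q IMPLIES u) = NOT True = False
r OR NOT (q IMPLIES u) = True OR False = True
(t AND q) IMPLIES (r OR NOT (q IMPLIES u)) = False IMPLIES True = True
((t AND q) IMPLIES (r OR NOT (q IMPLIES u))) IMPLIES r = True IMPLIES True = True
(r IMPLIES u) AND (((t AND q) IMPLIES (r OR NOT (q IMPLIES u))) IMPLIES r) = False AND True = False
q IMPLIES r = False IMPLIES True = True
((r IMPLIES u) AND (((t AND q) IMPLIES (r OR NOT (q IMPLIES u))) IMPLIES r)) IMPLIES (q IMPLIES r) = False IMPLIES True = True
(u OR (u IMPLIES (u IMPLIES r))) AND (((r IMPLIES u) AND (((t AND q) IMPLIES (r OR NOT (q IMPLIES u))) IMPLIES r)) IMPLIES (q IMPLIES r)) = True AND True = True
(r AND (u IMPLIES r)) IMPLIES ((u OR (u IMPLIES (u IMPLIES r))) AND (((r IMPLIES u) AND (((t AND q) IMPLIES (r OR NOT (q IMPLIES u))) IMPLIES r)) IMPLIES (q IMPLIES r))) = True IMPLIES True = True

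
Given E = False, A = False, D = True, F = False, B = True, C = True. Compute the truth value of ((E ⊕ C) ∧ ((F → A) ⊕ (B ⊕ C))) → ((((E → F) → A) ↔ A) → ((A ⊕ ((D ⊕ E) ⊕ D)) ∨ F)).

Substituting E=False, A=False, D=True, F=False, B=True, C=True:
E ⊕ C = False ⊕ True = True
F → A = False → False = True
B ⊕ C = True ⊕ True = False
(F → A) ⊕ (B ⊕ C) = True ⊕ False = True
(E ⊕ C) ∧ ((F → A) ⊕ (B ⊕ C)) = True ∧ True = True
E → F = False → False = True
(E → F) → A = True → False = False
((E → F) → A) ↔ A = False ↔ False = True
D ⊕ E = True ⊕ False = True
(D ⊕ E) ⊕ D = True ⊕ True = False
A ⊕ ((D ⊕ E) ⊕ D) = False ⊕ False = False
(A ⊕ ((D ⊕ E) ⊕ D)) ∨ F = False ∨ False = False
(((E → F) → A) ↔ A) → ((A ⊕ ((D ⊕ E) ⊕ D)) ∨ F) = True → False = False
((E ⊕ C) ∧ ((F → A) ⊕ (B ⊕ C))) → ((((E → F) → A) ↔ A) → ((A ⊕ ((D ⊕ E) ⊕ D)) ∨ F)) = True → False = False

False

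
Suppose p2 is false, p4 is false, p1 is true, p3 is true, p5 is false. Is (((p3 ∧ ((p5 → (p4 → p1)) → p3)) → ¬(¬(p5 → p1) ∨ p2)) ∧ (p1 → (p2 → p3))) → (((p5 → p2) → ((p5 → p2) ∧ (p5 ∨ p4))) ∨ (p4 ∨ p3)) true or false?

T

p4 → p1 = F → T = T
p5 → (p4 → p1) = F → T = T
(p5 → (p4 → p1)) → p3 = T → T = T
p3 ∧ ((p5 → (p4 → p1)) → p3) = T ∧ T = T
p5 → p1 = F → T = T
¬(p5 → p1) = ¬T = F
¬(p5 → p1) ∨ p2 = F ∨ F = F
¬(¬(p5 → p1) ∨ p2) = ¬F = T
(p3 ∧ ((p5 → (p4 → p1)) → p3)) → ¬(¬(p5 → p1) ∨ p2) = T → T = T
p2 → p3 = F → T = T
p1 → (p2 → p3) = T → T = T
((p3 ∧ ((p5 → (p4 → p1)) → p3)) → ¬(¬(p5 → p1) ∨ p2)) ∧ (p1 → (p2 → p3)) = T ∧ T = T
p5 → p2 = F → F = T
p5 → p2 = F → F = T
p5 ∨ p4 = F ∨ F = F
(p5 → p2) ∧ (p5 ∨ p4) = T ∧ F = F
(p5 → p2) → ((p5 → p2) ∧ (p5 ∨ p4)) = T → F = F
p4 ∨ p3 = F ∨ T = T
((p5 → p2) → ((p5 → p2) ∧ (p5 ∨ p4))) ∨ (p4 ∨ p3) = F ∨ T = T
(((p3 ∧ ((p5 → (p4 → p1)) → p3)) → ¬(¬(p5 → p1) ∨ p2)) ∧ (p1 → (p2 → p3))) → (((p5 → p2) → ((p5 → p2) ∧ (p5 ∨ p4))) ∨ (p4 ∨ p3)) = T → T = T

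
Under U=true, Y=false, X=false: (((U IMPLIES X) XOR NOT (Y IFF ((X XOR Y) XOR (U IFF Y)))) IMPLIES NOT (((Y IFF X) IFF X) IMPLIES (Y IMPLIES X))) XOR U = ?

false

U IMPLIES X = true IMPLIES false = false
X XOR Y = false XOR false = false
U IFF Y = true IFF false = false
(X XOR Y) XOR (U IFF Y) = false XOR false = false
Y IFF ((X XOR Y) XOR (U IFF Y)) = false IFF false = true
NOT (Y IFF ((X XOR Y) XOR (U IFF Y))) = NOT true = false
(U IMPLIES X) XOR NOT (Y IFF ((X XOR Y) XOR (U IFF Y))) = false XOR false = false
Y IFF X = false IFF false = true
(Y IFF X) IFF X = true IFF false = false
Y IMPLIES X = false IMPLIES false = true
((Y IFF X) IFF X) IMPLIES (Y IMPLIES X) = false IMPLIES true = true
NOT (((Y IFF X) IFF X) IMPLIES (Y IMPLIES X)) = NOT true = false
((U IMPLIES X) XOR NOT (Y IFF ((X XOR Y) XOR (U IFF Y)))) IMPLIES NOT (((Y IFF X) IFF X) IMPLIES (Y IMPLIES X)) = false IMPLIES false = true
(((U IMPLIES X) XOR NOT (Y IFF ((X XOR Y) XOR (U IFF Y)))) IMPLIES NOT (((Y IFF X) IFF X) IMPLIES (Y IMPLIES X))) XOR U = true XOR true = false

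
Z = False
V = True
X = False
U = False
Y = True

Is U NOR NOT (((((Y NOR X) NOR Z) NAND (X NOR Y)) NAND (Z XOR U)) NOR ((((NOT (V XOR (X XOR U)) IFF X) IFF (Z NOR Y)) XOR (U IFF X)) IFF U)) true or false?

Y NOR X = True NOR False = False
(Y NOR X) NOR Z = False NOR False = True
X NOR Y = False NOR True = False
((Y NOR X) NOR Z) NAND (X NOR Y) = True NAND False = True
Z XOR U = False XOR False = False
(((Y NOR X) NOR Z) NAND (X NOR Y)) NAND (Z XOR U) = True NAND False = True
X XOR U = False XOR False = False
V XOR (X XOR U) = True XOR False = True
NOT (V XOR (X XOR U)) = NOT True = False
NOT (V XOR (X XOR U)) IFF X = False IFF False = True
Z NOR Y = False NOR True = False
(NOT (V XOR (X XOR U)) IFF X) IFF (Z NOR Y) = True IFF False = False
U IFF X = False IFF False = True
((NOT (V XOR (X XOR U)) IFF X) IFF (Z NOR Y)) XOR (U IFF X) = False XOR True = True
(((NOT (V XOR (X XOR U)) IFF X) IFF (Z NOR Y)) XOR (U IFF X)) IFF U = True IFF False = False
((((Y NOR X) NOR Z) NAND (X NOR Y)) NAND (Z XOR U)) NOR ((((NOT (V XOR (X XOR U)) IFF X) IFF (Z NOR Y)) XOR (U IFF X)) IFF U) = True NOR False = False
NOT (((((Y NOR X) NOR Z) NAND (X NOR Y)) NAND (Z XOR U)) NOR ((((NOT (V XOR (X XOR U)) IFF X) IFF (Z NOR Y)) XOR (U IFF X)) IFF U)) = NOT False = True
U NOR NOT (((((Y NOR X) NOR Z) NAND (X NOR Y)) NAND (Z XOR U)) NOR ((((NOT (V XOR (X XOR U)) IFF X) IFF (Z NOR Y)) XOR (U IFF X)) IFF U)) = False NOR True = False

False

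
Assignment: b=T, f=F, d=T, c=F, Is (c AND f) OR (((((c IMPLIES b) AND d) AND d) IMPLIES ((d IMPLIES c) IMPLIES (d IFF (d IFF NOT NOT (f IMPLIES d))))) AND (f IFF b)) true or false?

c AND f = F AND F = F
c IMPLIES b = F IMPLIES T = T
(c IMPLIES b) AND d = T AND T = T
((c IMPLIES b) AND d) AND d = T AND T = T
d IMPLIES c = T IMPLIES F = F
f IMPLIES d = F IMPLIES T = T
NOT (f IMPLIES d) = NOT T = F
NOT NOT (f IMPLIES d) = NOT F = T
d IFF NOT NOT (f IMPLIES d) = T IFF T = T
d IFF (d IFF NOT NOT (f IMPLIES d)) = T IFF T = T
(d IMPLIES c) IMPLIES (d IFF (d IFF NOT NOT (f IMPLIES d))) = F IMPLIES T = T
(((c IMPLIES b) AND d) AND d) IMPLIES ((d IMPLIES c) IMPLIES (d IFF (d IFF NOT NOT (f IMPLIES d)))) = T IMPLIES T = T
f IFF b = F IFF T = F
((((c IMPLIES b) AND d) AND d) IMPLIES ((d IMPLIES c) IMPLIES (d IFF (d IFF NOT NOT (f IMPLIES d))))) AND (f IFF b) = T AND F = F
(c AND f) OR (((((c IMPLIES b) AND d) AND d) IMPLIES ((d IMPLIES c) IMPLIES (d IFF (d IFF NOT NOT (f IMPLIES d))))) AND (f IFF b)) = F OR F = F

F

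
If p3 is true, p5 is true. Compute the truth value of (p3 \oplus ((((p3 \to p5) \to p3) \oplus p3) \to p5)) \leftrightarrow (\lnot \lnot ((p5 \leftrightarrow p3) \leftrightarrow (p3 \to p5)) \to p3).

p3 \to p5 = T \to T = T
(p3 \to p5) \to p3 = T \to T = T
((p3 \to p5) \to p3) \oplus p3 = T \oplus T = F
(((p3 \to p5) \to p3) \oplus p3) \to p5 = F \to T = T
p3 \oplus ((((p3 \to p5) \to p3) \oplus p3) \to p5) = T \oplus T = F
p5 \leftrightarrow p3 = T \leftrightarrow T = T
p3 \to p5 = T \to T = T
(p5 \leftrightarrow p3) \leftrightarrow (p3 \to p5) = T \leftrightarrow T = T
\lnot ((p5 \leftrightarrow p3) \leftrightarrow (p3 \to p5)) = \lnot T = F
\lnot \lnot ((p5 \leftrightarrow p3) \leftrightarrow (p3 \to p5)) = \lnot F = T
\lnot \lnot ((p5 \leftrightarrow p3) \leftrightarrow (p3 \to p5)) \to p3 = T \to T = T
(p3 \oplus ((((p3 \to p5) \to p3) \oplus p3) \to p5)) \leftrightarrow (\lnot \lnot ((p5 \leftrightarrow p3) \leftrightarrow (p3 \to p5)) \to p3) = F \leftrightarrow T = F

F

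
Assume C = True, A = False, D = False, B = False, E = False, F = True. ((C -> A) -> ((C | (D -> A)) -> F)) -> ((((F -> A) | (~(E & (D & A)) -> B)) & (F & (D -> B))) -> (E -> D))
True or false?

C -> A = True -> False = False
D -> A = False -> False = True
C | (D -> A) = True | True = True
(C | (D -> A)) -> F = True -> True = True
(C -> A) -> ((C | (D -> A)) -> F) = False -> True = True
F -> A = True -> False = False
D & A = False & False = False
E & (D & A) = False & False = False
~(E & (D & A)) = ~False = True
~(E & (D & A)) -> B = True -> False = False
(F -> A) | (~(E & (D & A)) -> B) = False | False = False
D -> B = False -> False = True
F & (D -> B) = True & True = True
((F -> A) | (~(E & (D & A)) -> B)) & (F & (D -> B)) = False & True = False
E -> D = False -> False = True
(((F -> A) | (~(E & (D & A)) -> B)) & (F & (D -> B))) -> (E -> D) = False -> True = True
((C -> A) -> ((C | (D -> A)) -> F)) -> ((((F -> A) | (~(E & (D & A)) -> B)) & (F & (D -> B))) -> (E -> D)) = True -> True = True

True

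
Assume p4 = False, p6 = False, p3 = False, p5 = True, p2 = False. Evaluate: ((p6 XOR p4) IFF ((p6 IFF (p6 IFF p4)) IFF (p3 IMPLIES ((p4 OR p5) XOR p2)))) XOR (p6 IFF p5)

Substituting p4=False, p6=False, p3=False, p5=True, p2=False:
p6 XOR p4 = False XOR False = False
p6 IFF p4 = False IFF False = True
p6 IFF (p6 IFF p4) = False IFF True = False
p4 OR p5 = False OR True = True
(p4 OR p5) XOR p2 = True XOR False = True
p3 IMPLIES ((p4 OR p5) XOR p2) = False IMPLIES True = True
(p6 IFF (p6 IFF p4)) IFF (p3 IMPLIES ((p4 OR p5) XOR p2)) = False IFF True = False
(p6 XOR p4) IFF ((p6 IFF (p6 IFF p4)) IFF (p3 IMPLIES ((p4 OR p5) XOR p2))) = False IFF False = True
p6 IFF p5 = False IFF True = False
((p6 XOR p4) IFF ((p6 IFF (p6 IFF p4)) IFF (p3 IMPLIES ((p4 OR p5) XOR p2)))) XOR (p6 IFF p5) = True XOR False = True

True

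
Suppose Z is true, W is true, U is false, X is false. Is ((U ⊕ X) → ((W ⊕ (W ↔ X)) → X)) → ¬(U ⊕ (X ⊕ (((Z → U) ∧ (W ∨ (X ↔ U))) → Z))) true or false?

F

U ⊕ X = F ⊕ F = F
W ↔ X = T ↔ F = F
W ⊕ (W ↔ X) = T ⊕ F = T
(W ⊕ (W ↔ X)) → X = T → F = F
(U ⊕ X) → ((W ⊕ (W ↔ X)) → X) = F → F = T
Z → U = T → F = F
X ↔ U = F ↔ F = T
W ∨ (X ↔ U) = T ∨ T = T
(Z → U) ∧ (W ∨ (X ↔ U)) = F ∧ T = F
((Z → U) ∧ (W ∨ (X ↔ U))) → Z = F → T = T
X ⊕ (((Z → U) ∧ (W ∨ (X ↔ U))) → Z) = F ⊕ T = T
U ⊕ (X ⊕ (((Z → U) ∧ (W ∨ (X ↔ U))) → Z)) = F ⊕ T = T
¬(U ⊕ (X ⊕ (((Z → U) ∧ (W ∨ (X ↔ U))) → Z))) = ¬T = F
((U ⊕ X) → ((W ⊕ (W ↔ X)) → X)) → ¬(U ⊕ (X ⊕ (((Z → U) ∧ (W ∨ (X ↔ U))) → Z))) = T → F = F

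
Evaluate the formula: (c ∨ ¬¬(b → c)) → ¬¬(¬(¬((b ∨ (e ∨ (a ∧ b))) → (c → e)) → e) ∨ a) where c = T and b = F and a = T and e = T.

b → c = F → T = T
¬(b → c) = ¬T = F
¬¬(b → c) = ¬F = T
c ∨ ¬¬(b → c) = T ∨ T = T
a ∧ b = T ∧ F = F
e ∨ (a ∧ b) = T ∨ F = T
b ∨ (e ∨ (a ∧ b)) = F ∨ T = T
c → e = T → T = T
(b ∨ (e ∨ (a ∧ b))) → (c → e) = T → T = T
¬((b ∨ (e ∨ (a ∧ b))) → (c → e)) = ¬T = F
¬((b ∨ (e ∨ (a ∧ b))) → (c → e)) → e = F → T = T
¬(¬((b ∨ (e ∨ (a ∧ b))) → (c → e)) → e) = ¬T = F
¬(¬((b ∨ (e ∨ (a ∧ b))) → (c → e)) → e) ∨ a = F ∨ T = T
¬(¬(¬((b ∨ (e ∨ (a ∧ b))) → (c → e)) → e) ∨ a) = ¬T = F
¬¬(¬(¬((b ∨ (e ∨ (a ∧ b))) → (c → e)) → e) ∨ a) = ¬F = T
(c ∨ ¬¬(b → c)) → ¬¬(¬(¬((b ∨ (e ∨ (a ∧ b))) → (c → e)) → e) ∨ a) = T → T = T

T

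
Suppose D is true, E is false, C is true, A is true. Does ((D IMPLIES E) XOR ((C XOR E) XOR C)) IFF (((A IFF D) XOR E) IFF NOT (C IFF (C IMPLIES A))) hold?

true

Substituting D=true, E=false, C=true, A=true:
D IMPLIES E = true IMPLIES false = false
C XOR E = true XOR false = true
(C XOR E) XOR C = true XOR true = false
(D IMPLIES E) XOR ((C XOR E) XOR C) = false XOR false = false
A IFF D = true IFF true = true
(A IFF D) XOR E = true XOR false = true
C IMPLIES A = true IMPLIES true = true
C IFF (C IMPLIES A) = true IFF true = true
NOT (C IFF (C IMPLIES A)) = NOT true = false
((A IFF D) XOR E) IFF NOT (C IFF (C IMPLIES A)) = true IFF false = false
((D IMPLIES E) XOR ((C XOR E) XOR C)) IFF (((A IFF D) XOR E) IFF NOT (C IFF (C IMPLIES A))) = false IFF false = true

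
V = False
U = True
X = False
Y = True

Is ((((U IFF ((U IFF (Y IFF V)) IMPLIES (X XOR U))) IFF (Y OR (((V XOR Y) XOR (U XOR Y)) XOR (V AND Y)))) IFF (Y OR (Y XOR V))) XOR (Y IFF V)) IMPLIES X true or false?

Substituting V=False, U=True, X=False, Y=True:
Y IFF V = True IFF False = False
U IFF (Y IFF V) = True IFF False = False
X XOR U = False XOR True = True
(U IFF (Y IFF V)) IMPLIES (X XOR U) = False IMPLIES True = True
U IFF ((U IFF (Y IFF V)) IMPLIES (X XOR U)) = True IFF True = True
V XOR Y = False XOR True = True
U XOR Y = True XOR True = False
(V XOR Y) XOR (U XOR Y) = True XOR False = True
V AND Y = False AND True = False
((V XOR Y) XOR (U XOR Y)) XOR (V AND Y) = True XOR False = True
Y OR (((V XOR Y) XOR (U XOR Y)) XOR (V AND Y)) = True OR True = True
(U IFF ((U IFF (Y IFF V)) IMPLIES (X XOR U))) IFF (Y OR (((V XOR Y) XOR (U XOR Y)) XOR (V AND Y))) = True IFF True = True
Y XOR V = True XOR False = True
Y OR (Y XOR V) = True OR True = True
((U IFF ((U IFF (Y IFF V)) IMPLIES (X XOR U))) IFF (Y OR (((V XOR Y) XOR (U XOR Y)) XOR (V AND Y)))) IFF (Y OR (Y XOR V)) = True IFF True = True
Y IFF V = True IFF False = False
(((U IFF ((U IFF (Y IFF V)) IMPLIES (X XOR U))) IFF (Y OR (((V XOR Y) XOR (U XOR Y)) XOR (V AND Y)))) IFF (Y OR (Y XOR V))) XOR (Y IFF V) = True XOR False = True
((((U IFF ((U IFF (Y IFF V)) IMPLIES (X XOR U))) IFF (Y OR (((V XOR Y) XOR (U XOR Y)) XOR (V AND Y)))) IFF (Y OR (Y XOR V))) XOR (Y IFF V)) IMPLIES X = True IMPLIES False = False

False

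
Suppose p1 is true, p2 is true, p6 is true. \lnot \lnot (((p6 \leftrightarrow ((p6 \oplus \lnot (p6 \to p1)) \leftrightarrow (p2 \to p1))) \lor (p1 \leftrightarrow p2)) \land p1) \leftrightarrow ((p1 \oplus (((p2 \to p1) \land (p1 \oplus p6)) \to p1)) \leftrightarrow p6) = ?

p6 \to p1 = T \to T = T
\lnot (p6 \to p1) = \lnot T = F
p6 \oplus \lnot (p6 \to p1) = T \oplus F = T
p2 \to p1 = T \to T = T
(p6 \oplus \lnot (p6 \to p1)) \leftrightarrow (p2 \to p1) = T \leftrightarrow T = T
p6 \leftrightarrow ((p6 \oplus \lnot (p6 \to p1)) \leftrightarrow (p2 \to p1)) = T \leftrightarrow T = T
p1 \leftrightarrow p2 = T \leftrightarrow T = T
(p6 \leftrightarrow ((p6 \oplus \lnot (p6 \to p1)) \leftrightarrow (p2 \to p1))) \lor (p1 \leftrightarrow p2) = T \lor T = T
((p6 \leftrightarrow ((p6 \oplus \lnot (p6 \to p1)) \leftrightarrow (p2 \to p1))) \lor (p1 \leftrightarrow p2)) \land p1 = T \land T = T
\lnot (((p6 \leftrightarrow ((p6 \oplus \lnot (p6 \to p1)) \leftrightarrow (p2 \to p1))) \lor (p1 \leftrightarrow p2)) \land p1) = \lnot T = F
\lnot \lnot (((p6 \leftrightarrow ((p6 \oplus \lnot (p6 \to p1)) \leftrightarrow (p2 \to p1))) \lor (p1 \leftrightarrow p2)) \land p1) = \lnot F = T
p2 \to p1 = T \to T = T
p1 \oplus p6 = T \oplus T = F
(p2 \to p1) \land (p1 \oplus p6) = T \land F = F
((p2 \to p1) \land (p1 \oplus p6)) \to p1 = F \to T = T
p1 \oplus (((p2 \to p1) \land (p1 \oplus p6)) \to p1) = T \oplus T = F
(p1 \oplus (((p2 \to p1) \land (p1 \oplus p6)) \to p1)) \leftrightarrow p6 = F \leftrightarrow T = F
\lnot \lnot (((p6 \leftrightarrow ((p6 \oplus \lnot (p6 \to p1)) \leftrightarrow (p2 \to p1))) \lor (p1 \leftrightarrow p2)) \land p1) \leftrightarrow ((p1 \oplus (((p2 \to p1) \land (p1 \oplus p6)) \to p1)) \leftrightarrow p6) = T \leftrightarrow F = F

F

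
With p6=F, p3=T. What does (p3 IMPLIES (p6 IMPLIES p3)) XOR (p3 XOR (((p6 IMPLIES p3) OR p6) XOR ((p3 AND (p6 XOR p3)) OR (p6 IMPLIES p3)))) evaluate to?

Substituting p6=F, p3=T:
p6 IMPLIES p3 = F IMPLIES T = T
p3 IMPLIES (p6 IMPLIES p3) = T IMPLIES T = T
p6 IMPLIES p3 = F IMPLIES T = T
(p6 IMPLIES p3) OR p6 = T OR F = T
p6 XOR p3 = F XOR T = T
p3 AND (p6 XOR p3) = T AND T = T
p6 IMPLIES p3 = F IMPLIES T = T
(p3 AND (p6 XOR p3)) OR (p6 IMPLIES p3) = T OR T = T
((p6 IMPLIES p3) OR p6) XOR ((p3 AND (p6 XOR p3)) OR (p6 IMPLIES p3)) = T XOR T = F
p3 XOR (((p6 IMPLIES p3) OR p6) XOR ((p3 AND (p6 XOR p3)) OR (p6 IMPLIES p3))) = T XOR F = T
(p3 IMPLIES (p6 IMPLIES p3)) XOR (p3 XOR (((p6 IMPLIES p3) OR p6) XOR ((p3 AND (p6 XOR p3)) OR (p6 IMPLIES p3)))) = T XOR T = F

F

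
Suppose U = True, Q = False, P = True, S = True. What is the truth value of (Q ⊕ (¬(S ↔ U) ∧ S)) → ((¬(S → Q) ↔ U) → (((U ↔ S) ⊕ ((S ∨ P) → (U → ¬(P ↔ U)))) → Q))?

S ↔ U = True ↔ True = True
¬(S ↔ U) = ¬True = False
¬(S ↔ U) ∧ S = False ∧ True = False
Q ⊕ (¬(S ↔ U) ∧ S) = False ⊕ False = False
S → Q = True → False = False
¬(S → Q) = ¬False = True
¬(S → Q) ↔ U = True ↔ True = True
U ↔ S = True ↔ True = True
S ∨ P = True ∨ True = True
P ↔ U = True ↔ True = True
¬(P ↔ U) = ¬True = False
U → ¬(P ↔ U) = True → False = False
(S ∨ P) → (U → ¬(P ↔ U)) = True → False = False
(U ↔ S) ⊕ ((S ∨ P) → (U → ¬(P ↔ U))) = True ⊕ False = True
((U ↔ S) ⊕ ((S ∨ P) → (U → ¬(P ↔ U)))) → Q = True → False = False
(¬(S → Q) ↔ U) → (((U ↔ S) ⊕ ((S ∨ P) → (U → ¬(P ↔ U)))) → Q) = True → False = False
(Q ⊕ (¬(S ↔ U) ∧ S)) → ((¬(S → Q) ↔ U) → (((U ↔ S) ⊕ ((S ∨ P) → (U → ¬(P ↔ U)))) → Q)) = False → False = True

True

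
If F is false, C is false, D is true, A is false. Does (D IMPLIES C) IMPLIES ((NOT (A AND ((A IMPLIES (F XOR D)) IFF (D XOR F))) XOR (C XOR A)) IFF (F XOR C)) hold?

Substituting F=False, C=False, D=True, A=False:
D IMPLIES C = True IMPLIES False = False
F XOR D = False XOR True = True
A IMPLIES (F XOR D) = False IMPLIES True = True
D XOR F = True XOR False = True
(A IMPLIES (F XOR D)) IFF (D XOR F) = True IFF True = True
A AND ((A IMPLIES (F XOR D)) IFF (D XOR F)) = False AND True = False
NOT (A AND ((A IMPLIES (F XOR D)) IFF (D XOR F))) = NOT False = True
C XOR A = False XOR False = False
NOT (A AND ((A IMPLIES (F XOR D)) IFF (D XOR F))) XOR (C XOR A) = True XOR False = True
F XOR C = False XOR False = False
(NOT (A AND ((A IMPLIES (F XOR D)) IFF (D XOR F))) XOR (C XOR A)) IFF (F XOR C) = True IFF False = False
(D IMPLIES C) IMPLIES ((NOT (A AND ((A IMPLIES (F XOR D)) IFF (D XOR F))) XOR (C XOR A)) IFF (F XOR C)) = False IMPLIES False = True

True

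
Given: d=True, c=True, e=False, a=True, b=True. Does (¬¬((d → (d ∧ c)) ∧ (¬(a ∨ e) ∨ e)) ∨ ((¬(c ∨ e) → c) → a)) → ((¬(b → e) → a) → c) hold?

d ∧ c = True ∧ True = True
d → (d ∧ c) = True → True = True
a ∨ e = True ∨ False = True
¬(a ∨ e) = ¬True = False
¬(a ∨ e) ∨ e = False ∨ False = False
(d → (d ∧ c)) ∧ (¬(a ∨ e) ∨ e) = True ∧ False = False
¬((d → (d ∧ c)) ∧ (¬(a ∨ e) ∨ e)) = ¬False = True
¬¬((d → (d ∧ c)) ∧ (¬(a ∨ e) ∨ e)) = ¬True = False
c ∨ e = True ∨ False = True
¬(c ∨ e) = ¬True = False
¬(c ∨ e) → c = False → True = True
(¬(c ∨ e) → c) → a = True → True = True
¬¬((d → (d ∧ c)) ∧ (¬(a ∨ e) ∨ e)) ∨ ((¬(c ∨ e) → c) → a) = False ∨ True = True
b → e = True → False = False
¬(b → e) = ¬False = True
¬(b → e) → a = True → True = True
(¬(b → e) → a) → c = True → True = True
(¬¬((d → (d ∧ c)) ∧ (¬(a ∨ e) ∨ e)) ∨ ((¬(c ∨ e) → c) → a)) → ((¬(b → e) → a) → c) = True → True = True

True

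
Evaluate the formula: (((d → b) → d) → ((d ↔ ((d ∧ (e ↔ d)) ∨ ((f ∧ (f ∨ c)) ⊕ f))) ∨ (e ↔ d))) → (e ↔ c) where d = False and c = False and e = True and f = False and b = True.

Substituting d=False, c=False, e=True, f=False, b=True:
d → b = False → True = True
(d → b) → d = True → False = False
e ↔ d = True ↔ False = False
d ∧ (e ↔ d) = False ∧ False = False
f ∨ c = False ∨ False = False
f ∧ (f ∨ c) = False ∧ False = False
(f ∧ (f ∨ c)) ⊕ f = False ⊕ False = False
(d ∧ (e ↔ d)) ∨ ((f ∧ (f ∨ c)) ⊕ f) = False ∨ False = False
d ↔ ((d ∧ (e ↔ d)) ∨ ((f ∧ (f ∨ c)) ⊕ f)) = False ↔ False = True
e ↔ d = True ↔ False = False
(d ↔ ((d ∧ (e ↔ d)) ∨ ((f ∧ (f ∨ c)) ⊕ f))) ∨ (e ↔ d) = True ∨ False = True
((d → b) → d) → ((d ↔ ((d ∧ (e ↔ d)) ∨ ((f ∧ (f ∨ c)) ⊕ f))) ∨ (e ↔ d)) = False → True = True
e ↔ c = True ↔ False = False
(((d → b) → d) → ((d ↔ ((d ∧ (e ↔ d)) ∨ ((f ∧ (f ∨ c)) ⊕ f))) ∨ (e ↔ d))) → (e ↔ c) = True → False = False

False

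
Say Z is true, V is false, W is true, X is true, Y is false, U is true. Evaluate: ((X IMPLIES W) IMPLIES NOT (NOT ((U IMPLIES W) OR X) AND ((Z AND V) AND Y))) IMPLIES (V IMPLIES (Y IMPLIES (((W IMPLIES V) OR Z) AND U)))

Substituting Z=True, V=False, W=True, X=True, Y=False, U=True:
X IMPLIES W = True IMPLIES True = True
U IMPLIES W = True IMPLIES True = True
(U IMPLIES W) OR X = True OR True = True
NOT ((U IMPLIES W) OR X) = NOT True = False
Z AND V = True AND False = False
(Z AND V) AND Y = False AND False = False
NOT ((U IMPLIES W) OR X) AND ((Z AND V) AND Y) = False AND False = False
NOT (NOT ((U IMPLIES W) OR X) AND ((Z AND V) AND Y)) = NOT False = True
(X IMPLIES W) IMPLIES NOT (NOT ((U IMPLIES W) OR X) AND ((Z AND V) AND Y)) = True IMPLIES True = True
W IMPLIES V = True IMPLIES False = False
(W IMPLIES V) OR Z = False OR True = True
((W IMPLIES V) OR Z) AND U = True AND True = True
Y IMPLIES (((W IMPLIES V) OR Z) AND U) = False IMPLIES True = True
V IMPLIES (Y IMPLIES (((W IMPLIES V) OR Z) AND U)) = False IMPLIES True = True
((X IMPLIES W) IMPLIES NOT (NOT ((U IMPLIES W) OR X) AND ((Z AND V) AND Y))) IMPLIES (V IMPLIES (Y IMPLIES (((W IMPLIES V) OR Z) AND U))) = True IMPLIES True = True

True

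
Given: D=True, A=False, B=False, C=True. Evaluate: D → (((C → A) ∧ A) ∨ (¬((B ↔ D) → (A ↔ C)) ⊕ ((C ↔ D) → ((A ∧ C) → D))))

C → A = True → False = False
(C → A) ∧ A = False ∧ False = False
B ↔ D = False ↔ True = False
A ↔ C = False ↔ True = False
(B ↔ D) → (A ↔ C) = False → False = True
¬((B ↔ D) → (A ↔ C)) = ¬True = False
C ↔ D = True ↔ True = True
A ∧ C = False ∧ True = False
(A ∧ C) → D = False → True = True
(C ↔ D) → ((A ∧ C) → D) = True → True = True
¬((B ↔ D) → (A ↔ C)) ⊕ ((C ↔ D) → ((A ∧ C) → D)) = False ⊕ True = True
((C → A) ∧ A) ∨ (¬((B ↔ D) → (A ↔ C)) ⊕ ((C ↔ D) → ((A ∧ C) → D))) = False ∨ True = True
D → (((C → A) ∧ A) ∨ (¬((B ↔ D) → (A ↔ C)) ⊕ ((C ↔ D) → ((A ∧ C) → D)))) = True → True = True

True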